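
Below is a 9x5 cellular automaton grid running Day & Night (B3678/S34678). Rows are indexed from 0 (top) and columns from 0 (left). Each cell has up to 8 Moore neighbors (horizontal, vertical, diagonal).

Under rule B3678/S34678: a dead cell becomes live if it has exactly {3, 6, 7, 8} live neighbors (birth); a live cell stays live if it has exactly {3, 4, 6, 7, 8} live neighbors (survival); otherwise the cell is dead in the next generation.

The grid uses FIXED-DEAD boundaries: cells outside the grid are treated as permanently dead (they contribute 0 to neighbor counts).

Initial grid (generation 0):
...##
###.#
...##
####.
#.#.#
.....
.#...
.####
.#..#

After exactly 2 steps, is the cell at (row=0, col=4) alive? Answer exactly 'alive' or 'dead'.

Simulating step by step:
Generation 0 (given above): 22 live cells
Generation 1: 18 live cells
.###.
..###
.##.#
.##..
..#..
.#...
...#.
####.
.....
Generation 2: 16 live cells
..###
..###
.#.#.
.##..
..#..
..#..
#....
..#..
.##..

Cell (0,4) at generation 2: 1 -> alive

Answer: alive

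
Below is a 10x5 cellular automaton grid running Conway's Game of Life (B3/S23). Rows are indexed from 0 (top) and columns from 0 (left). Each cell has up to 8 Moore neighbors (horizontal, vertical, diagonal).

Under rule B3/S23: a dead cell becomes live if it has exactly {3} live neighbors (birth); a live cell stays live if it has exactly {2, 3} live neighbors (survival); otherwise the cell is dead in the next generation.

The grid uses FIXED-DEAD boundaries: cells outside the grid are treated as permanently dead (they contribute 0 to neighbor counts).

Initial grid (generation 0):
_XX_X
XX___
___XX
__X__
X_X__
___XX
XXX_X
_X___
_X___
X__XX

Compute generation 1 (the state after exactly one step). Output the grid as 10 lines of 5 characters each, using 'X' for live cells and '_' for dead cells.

Simulating step by step:
Generation 0 (given above): 21 live cells
Generation 1: 22 live cells
(generation 1 grid is the final answer)

Answer: XXX__
XX__X
_XXX_
_XX__
_XX__
X___X
XXX_X
_____
XXX__
_____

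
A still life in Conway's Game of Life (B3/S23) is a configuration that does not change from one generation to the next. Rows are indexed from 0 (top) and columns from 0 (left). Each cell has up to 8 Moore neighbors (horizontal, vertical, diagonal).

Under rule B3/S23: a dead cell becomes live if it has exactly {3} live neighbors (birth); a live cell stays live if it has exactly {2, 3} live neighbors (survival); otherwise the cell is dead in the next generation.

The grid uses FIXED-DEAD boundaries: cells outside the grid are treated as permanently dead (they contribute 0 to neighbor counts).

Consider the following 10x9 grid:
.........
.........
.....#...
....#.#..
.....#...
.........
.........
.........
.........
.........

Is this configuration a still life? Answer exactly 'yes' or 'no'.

Compute generation 1 and compare to generation 0 (given above):
Generation 1:
.........
.........
.....#...
....#.#..
.....#...
.........
.........
.........
.........
.........
The grids are IDENTICAL -> still life.

Answer: yes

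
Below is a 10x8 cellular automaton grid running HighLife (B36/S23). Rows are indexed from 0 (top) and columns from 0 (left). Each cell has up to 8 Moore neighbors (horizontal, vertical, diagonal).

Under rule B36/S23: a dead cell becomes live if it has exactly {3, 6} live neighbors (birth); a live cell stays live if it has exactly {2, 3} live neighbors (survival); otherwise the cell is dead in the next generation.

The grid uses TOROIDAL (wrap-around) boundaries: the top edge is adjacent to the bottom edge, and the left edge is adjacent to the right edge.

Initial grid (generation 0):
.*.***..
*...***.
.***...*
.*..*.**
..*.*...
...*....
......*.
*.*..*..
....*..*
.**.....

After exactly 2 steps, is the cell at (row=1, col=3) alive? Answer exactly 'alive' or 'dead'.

Answer: alive

Derivation:
Simulating step by step:
Generation 0 (given above): 27 live cells
Generation 1: 29 live cells
**.*..*.
*.....**
.***....
.*..****
..*.**..
...*....
........
.....***
*.**....
***..*..
Generation 2: 24 live cells
.....***
...*..*.
.****...
**....*.
..*.....
...**...
......*.
......**
*.****..
....*...

Cell (1,3) at generation 2: 1 -> alive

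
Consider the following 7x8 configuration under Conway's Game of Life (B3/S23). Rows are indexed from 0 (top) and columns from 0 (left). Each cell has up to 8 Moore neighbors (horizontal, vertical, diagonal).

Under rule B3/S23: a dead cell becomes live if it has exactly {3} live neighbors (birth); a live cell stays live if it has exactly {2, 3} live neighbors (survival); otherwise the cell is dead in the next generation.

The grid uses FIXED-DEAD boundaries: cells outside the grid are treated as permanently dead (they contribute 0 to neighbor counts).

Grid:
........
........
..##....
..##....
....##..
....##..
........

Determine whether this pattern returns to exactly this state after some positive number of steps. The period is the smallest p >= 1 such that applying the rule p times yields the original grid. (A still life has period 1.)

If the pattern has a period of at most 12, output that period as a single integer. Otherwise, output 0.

Simulating and comparing each generation to the original:
Gen 0 (original, given above): 8 live cells
Gen 1: 6 live cells, differs from original
Gen 2: 8 live cells, MATCHES original -> period = 2

Answer: 2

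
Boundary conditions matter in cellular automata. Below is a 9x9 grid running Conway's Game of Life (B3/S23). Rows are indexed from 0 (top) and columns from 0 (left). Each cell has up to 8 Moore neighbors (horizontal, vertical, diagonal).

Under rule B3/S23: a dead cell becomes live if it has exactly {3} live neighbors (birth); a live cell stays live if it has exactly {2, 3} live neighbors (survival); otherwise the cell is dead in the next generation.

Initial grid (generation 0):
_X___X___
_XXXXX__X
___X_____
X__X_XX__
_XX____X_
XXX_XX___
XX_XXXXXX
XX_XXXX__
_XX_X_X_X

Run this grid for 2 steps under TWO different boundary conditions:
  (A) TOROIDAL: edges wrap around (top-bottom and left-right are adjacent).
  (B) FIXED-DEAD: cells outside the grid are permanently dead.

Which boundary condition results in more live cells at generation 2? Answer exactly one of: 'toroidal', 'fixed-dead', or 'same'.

Answer: toroidal

Derivation:
Under TOROIDAL boundary, generation 2:
_____X_XX
XXX__X_XX
___X__X__
_XX__X_X_
_________
_________
_________
______XX_
______XX_
Population = 19

Under FIXED-DEAD boundary, generation 2:
_________
XX___XX__
XX_X__X__
__X__X___
_________
_________
_______XX
_X____X_X
_X_____X_
Population = 17

Comparison: toroidal=19, fixed-dead=17 -> toroidal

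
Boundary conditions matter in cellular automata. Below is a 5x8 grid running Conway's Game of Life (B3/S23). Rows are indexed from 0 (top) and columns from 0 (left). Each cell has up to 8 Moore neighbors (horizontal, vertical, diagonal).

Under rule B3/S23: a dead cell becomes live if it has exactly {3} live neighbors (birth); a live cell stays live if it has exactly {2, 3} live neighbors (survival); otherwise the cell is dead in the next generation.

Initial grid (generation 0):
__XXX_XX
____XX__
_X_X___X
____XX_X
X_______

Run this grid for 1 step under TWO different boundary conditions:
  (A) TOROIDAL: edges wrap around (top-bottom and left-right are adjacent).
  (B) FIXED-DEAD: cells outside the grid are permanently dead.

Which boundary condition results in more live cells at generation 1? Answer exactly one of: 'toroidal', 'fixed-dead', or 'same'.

Under TOROIDAL boundary, generation 1:
___XX_XX
X____X_X
X__X____
____X_XX
X_______
Population = 13

Under FIXED-DEAD boundary, generation 1:
___XX_X_
_____X_X
___X____
____X_X_
________
Population = 8

Comparison: toroidal=13, fixed-dead=8 -> toroidal

Answer: toroidal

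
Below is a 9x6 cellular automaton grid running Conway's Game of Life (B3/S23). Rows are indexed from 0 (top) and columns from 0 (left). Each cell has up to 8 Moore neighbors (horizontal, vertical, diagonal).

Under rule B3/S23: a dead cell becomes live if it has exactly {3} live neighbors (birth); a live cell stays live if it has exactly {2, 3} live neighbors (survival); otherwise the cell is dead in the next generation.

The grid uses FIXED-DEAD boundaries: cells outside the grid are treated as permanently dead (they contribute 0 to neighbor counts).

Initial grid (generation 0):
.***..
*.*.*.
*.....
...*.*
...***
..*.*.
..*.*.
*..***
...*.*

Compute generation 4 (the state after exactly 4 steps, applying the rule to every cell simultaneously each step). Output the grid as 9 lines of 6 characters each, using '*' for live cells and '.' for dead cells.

Simulating step by step:
Generation 0 (given above): 22 live cells
Generation 1: 19 live cells
.***..
*.*...
.*.**.
...*.*
..*..*
..*...
.**...
..*..*
...*.*
Generation 2: 23 live cells
.***..
*...*.
.*.**.
...*.*
..***.
..**..
.***..
.****.
....*.
Generation 3: 13 live cells
.***..
*...*.
..**.*
.....*
......
......
......
.*..*.
..*.*.
Generation 4: 9 live cells
(generation 4 grid is the final answer)

Answer: .***..
....*.
...*.*
....*.
......
......
......
...*..
...*..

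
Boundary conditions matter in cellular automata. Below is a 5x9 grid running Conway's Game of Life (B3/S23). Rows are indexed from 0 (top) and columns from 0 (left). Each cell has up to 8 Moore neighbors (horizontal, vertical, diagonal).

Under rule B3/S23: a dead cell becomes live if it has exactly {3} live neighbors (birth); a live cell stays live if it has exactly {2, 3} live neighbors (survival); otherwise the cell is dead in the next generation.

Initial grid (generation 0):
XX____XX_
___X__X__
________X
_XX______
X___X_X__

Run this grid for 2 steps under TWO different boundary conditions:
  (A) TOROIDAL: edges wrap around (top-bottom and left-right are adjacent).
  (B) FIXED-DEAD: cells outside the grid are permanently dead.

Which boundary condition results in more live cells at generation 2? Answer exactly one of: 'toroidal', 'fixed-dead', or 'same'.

Answer: toroidal

Derivation:
Under TOROIDAL boundary, generation 2:
_________
______X__
________X
X_X___XX_
__X__X___
Population = 8

Under FIXED-DEAD boundary, generation 2:
______XX_
______XX_
_________
_XX______
_________
Population = 6

Comparison: toroidal=8, fixed-dead=6 -> toroidal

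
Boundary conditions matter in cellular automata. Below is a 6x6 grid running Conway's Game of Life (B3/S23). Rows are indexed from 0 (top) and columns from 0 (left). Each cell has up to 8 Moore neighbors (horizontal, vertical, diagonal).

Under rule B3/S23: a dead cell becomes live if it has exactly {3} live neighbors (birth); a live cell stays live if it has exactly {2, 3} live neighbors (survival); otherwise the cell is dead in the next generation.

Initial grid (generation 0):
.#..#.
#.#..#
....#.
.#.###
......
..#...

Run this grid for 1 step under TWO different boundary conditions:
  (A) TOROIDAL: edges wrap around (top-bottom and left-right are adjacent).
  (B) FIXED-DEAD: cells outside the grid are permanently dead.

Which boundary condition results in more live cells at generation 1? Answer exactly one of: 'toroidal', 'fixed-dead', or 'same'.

Answer: toroidal

Derivation:
Under TOROIDAL boundary, generation 1:
####.#
##.###
.##...
...###
..###.
......
Population = 18

Under FIXED-DEAD boundary, generation 1:
.#....
.#.###
.##...
...###
..###.
......
Population = 13

Comparison: toroidal=18, fixed-dead=13 -> toroidal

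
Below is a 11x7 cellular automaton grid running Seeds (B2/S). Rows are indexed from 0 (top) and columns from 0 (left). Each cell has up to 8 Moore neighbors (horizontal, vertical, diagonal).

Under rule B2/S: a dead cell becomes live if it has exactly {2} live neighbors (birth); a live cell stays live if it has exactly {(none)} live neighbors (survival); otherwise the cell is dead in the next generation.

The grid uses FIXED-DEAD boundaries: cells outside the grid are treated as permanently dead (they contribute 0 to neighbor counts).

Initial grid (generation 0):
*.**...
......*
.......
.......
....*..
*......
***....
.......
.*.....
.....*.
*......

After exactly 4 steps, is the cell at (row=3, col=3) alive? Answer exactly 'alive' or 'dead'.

Answer: alive

Derivation:
Simulating step by step:
Generation 0 (given above): 12 live cells
Generation 1: 8 live cells
.*.....
.***...
.......
.......
.......
..**...
.......
.......
.......
**.....
.......
Generation 2: 13 live cells
*..*...
*......
.*.*...
.......
..**...
.......
..**...
.......
**.....
.......
**.....
Generation 3: 12 live cells
.*.....
...**..
*.*....
.*..*..
.......
.*..*..
.......
*..*...
.......
..*....
.......
Generation 4: 22 live cells
..***..
*......
.....*.
*.**...
******.
.......
*****..
.......
.***...
.......
.......

Cell (3,3) at generation 4: 1 -> alive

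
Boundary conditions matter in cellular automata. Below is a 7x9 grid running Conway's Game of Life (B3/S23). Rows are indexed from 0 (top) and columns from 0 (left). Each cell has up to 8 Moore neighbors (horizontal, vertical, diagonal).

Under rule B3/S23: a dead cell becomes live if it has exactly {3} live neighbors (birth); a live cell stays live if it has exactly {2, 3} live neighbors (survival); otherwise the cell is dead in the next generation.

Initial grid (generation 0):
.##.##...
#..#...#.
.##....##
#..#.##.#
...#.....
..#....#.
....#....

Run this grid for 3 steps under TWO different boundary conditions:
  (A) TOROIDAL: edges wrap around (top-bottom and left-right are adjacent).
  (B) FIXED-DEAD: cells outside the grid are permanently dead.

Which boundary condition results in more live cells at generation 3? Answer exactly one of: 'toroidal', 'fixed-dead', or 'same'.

Under TOROIDAL boundary, generation 3:
##.......
.........
.....##..
#....##..
.....##.#
.##..###.
##....#..
Population = 18

Under FIXED-DEAD boundary, generation 3:
.#....###
#....#..#
##....#.#
.....##.#
...#.###.
...#.....
...#.....
Population = 20

Comparison: toroidal=18, fixed-dead=20 -> fixed-dead

Answer: fixed-dead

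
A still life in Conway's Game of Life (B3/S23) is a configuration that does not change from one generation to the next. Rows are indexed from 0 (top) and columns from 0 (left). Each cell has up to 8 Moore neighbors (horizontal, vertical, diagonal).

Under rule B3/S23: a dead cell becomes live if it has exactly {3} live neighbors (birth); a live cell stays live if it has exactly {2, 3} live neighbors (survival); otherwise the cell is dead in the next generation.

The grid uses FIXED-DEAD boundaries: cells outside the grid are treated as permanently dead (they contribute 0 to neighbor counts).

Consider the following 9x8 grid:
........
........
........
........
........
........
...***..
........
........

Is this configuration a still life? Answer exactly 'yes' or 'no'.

Answer: no

Derivation:
Compute generation 1 and compare to generation 0 (given above):
Generation 1:
........
........
........
........
........
....*...
....*...
....*...
........
Cell (5,4) differs: gen0=0 vs gen1=1 -> NOT a still life.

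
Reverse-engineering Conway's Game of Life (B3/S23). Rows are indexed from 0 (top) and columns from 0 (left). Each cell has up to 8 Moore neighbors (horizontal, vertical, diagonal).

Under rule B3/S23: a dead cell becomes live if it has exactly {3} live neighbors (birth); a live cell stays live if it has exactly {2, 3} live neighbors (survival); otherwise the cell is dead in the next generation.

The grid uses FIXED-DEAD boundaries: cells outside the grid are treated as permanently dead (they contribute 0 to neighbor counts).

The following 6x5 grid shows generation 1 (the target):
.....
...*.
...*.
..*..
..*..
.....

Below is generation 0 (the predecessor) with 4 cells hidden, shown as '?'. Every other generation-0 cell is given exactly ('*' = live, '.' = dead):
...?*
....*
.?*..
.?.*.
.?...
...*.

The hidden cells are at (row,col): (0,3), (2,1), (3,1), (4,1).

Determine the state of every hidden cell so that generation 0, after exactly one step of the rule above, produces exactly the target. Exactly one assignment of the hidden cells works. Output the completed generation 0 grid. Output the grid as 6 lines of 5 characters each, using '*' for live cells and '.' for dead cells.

Hidden generation-0 cells (in order): (0,3), (2,1), (3,1), (4,1).
A hidden cell only influences target cells in its own 3x3 neighborhood. Try each of the 2^4 = 16 assignments, step the completed generation 0 forward once under B3/S23, and compare with the target:
  (0,3)=. (2,1)=. (3,1)=. (4,1)=. -> step gives (3,2)='.' but target has '*' -> reject
  (0,3)=. (2,1)=. (3,1)=. (4,1)=* -> step reproduces the target at every cell -> ACCEPT
  (0,3)=. (2,1)=. (3,1)=* (4,1)=. -> step gives (2,2)='*' but target has '.' -> reject
  (0,3)=. (2,1)=. (3,1)=* (4,1)=* -> step gives (2,2)='*' but target has '.' -> reject
  (0,3)=. (2,1)=* (3,1)=. (4,1)=. -> step gives (2,2)='*' but target has '.' -> reject
  (0,3)=. (2,1)=* (3,1)=. (4,1)=* -> step gives (2,2)='*' but target has '.' -> reject
  (0,3)=. (2,1)=* (3,1)=* (4,1)=. -> step gives (2,1)='*' but target has '.' -> reject
  (0,3)=. (2,1)=* (3,1)=* (4,1)=* -> step gives (2,1)='*' but target has '.' -> reject
  (0,3)=* (2,1)=. (3,1)=. (4,1)=. -> step gives (0,3)='*' but target has '.' -> reject
  (0,3)=* (2,1)=. (3,1)=. (4,1)=* -> step gives (0,3)='*' but target has '.' -> reject
  (0,3)=* (2,1)=. (3,1)=* (4,1)=. -> step gives (0,3)='*' but target has '.' -> reject
  (0,3)=* (2,1)=. (3,1)=* (4,1)=* -> step gives (0,3)='*' but target has '.' -> reject
  (0,3)=* (2,1)=* (3,1)=. (4,1)=. -> step gives (0,3)='*' but target has '.' -> reject
  (0,3)=* (2,1)=* (3,1)=. (4,1)=* -> step gives (0,3)='*' but target has '.' -> reject
  (0,3)=* (2,1)=* (3,1)=* (4,1)=. -> step gives (0,3)='*' but target has '.' -> reject
  (0,3)=* (2,1)=* (3,1)=* (4,1)=* -> step gives (0,3)='*' but target has '.' -> reject
Unique solution: (0,3)=dead, (2,1)=dead, (3,1)=dead, (4,1)=live.
Check: live-neighbor counts of every cell in the completed generation 0:
00021
01131
01132
12311
10322
11201
Applying B3/S23 to generation 0 with these counts gives:
.....
...*.
...*.
..*..
..*..
.....
which matches the target exactly.

Answer: ....*
....*
..*..
...*.
.*...
...*.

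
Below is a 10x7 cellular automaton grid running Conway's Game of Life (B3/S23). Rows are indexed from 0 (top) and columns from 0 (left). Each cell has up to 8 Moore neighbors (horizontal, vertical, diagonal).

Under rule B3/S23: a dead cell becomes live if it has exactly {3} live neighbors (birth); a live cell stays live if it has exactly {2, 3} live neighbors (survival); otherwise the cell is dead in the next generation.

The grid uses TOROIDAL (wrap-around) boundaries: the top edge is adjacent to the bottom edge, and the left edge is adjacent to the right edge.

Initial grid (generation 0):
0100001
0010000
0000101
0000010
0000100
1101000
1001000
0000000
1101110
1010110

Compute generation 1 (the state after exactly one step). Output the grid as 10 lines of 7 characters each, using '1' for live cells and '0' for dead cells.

Answer: 1111011
1000010
0000010
0000110
0000100
1111100
1110000
1111001
1111010
0010000

Derivation:
Simulating step by step:
Generation 0 (given above): 21 live cells
Generation 1: 31 live cells
(generation 1 grid is the final answer)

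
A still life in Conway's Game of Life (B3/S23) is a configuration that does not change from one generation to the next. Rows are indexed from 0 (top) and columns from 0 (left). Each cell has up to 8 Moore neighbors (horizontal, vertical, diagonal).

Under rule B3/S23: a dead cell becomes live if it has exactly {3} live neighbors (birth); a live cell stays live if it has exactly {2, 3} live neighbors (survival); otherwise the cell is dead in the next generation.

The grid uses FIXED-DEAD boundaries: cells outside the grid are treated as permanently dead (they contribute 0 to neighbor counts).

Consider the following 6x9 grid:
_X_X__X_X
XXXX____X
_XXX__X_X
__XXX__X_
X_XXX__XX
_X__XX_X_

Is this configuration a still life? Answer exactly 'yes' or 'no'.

Compute generation 1 and compare to generation 0 (given above):
Generation 1:
XX_X___X_
X___X___X
X_______X
_____XX__
_______XX
_XX_XXXXX
Cell (0,0) differs: gen0=0 vs gen1=1 -> NOT a still life.

Answer: no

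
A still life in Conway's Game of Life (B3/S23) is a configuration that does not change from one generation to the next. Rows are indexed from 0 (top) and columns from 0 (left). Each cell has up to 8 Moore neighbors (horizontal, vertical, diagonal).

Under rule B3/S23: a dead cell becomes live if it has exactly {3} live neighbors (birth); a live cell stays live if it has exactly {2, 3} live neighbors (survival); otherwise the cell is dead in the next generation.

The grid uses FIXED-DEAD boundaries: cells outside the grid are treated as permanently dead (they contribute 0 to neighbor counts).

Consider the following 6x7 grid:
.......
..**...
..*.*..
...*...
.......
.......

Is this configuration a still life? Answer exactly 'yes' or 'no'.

Answer: yes

Derivation:
Compute generation 1 and compare to generation 0 (given above):
Generation 1:
.......
..**...
..*.*..
...*...
.......
.......
The grids are IDENTICAL -> still life.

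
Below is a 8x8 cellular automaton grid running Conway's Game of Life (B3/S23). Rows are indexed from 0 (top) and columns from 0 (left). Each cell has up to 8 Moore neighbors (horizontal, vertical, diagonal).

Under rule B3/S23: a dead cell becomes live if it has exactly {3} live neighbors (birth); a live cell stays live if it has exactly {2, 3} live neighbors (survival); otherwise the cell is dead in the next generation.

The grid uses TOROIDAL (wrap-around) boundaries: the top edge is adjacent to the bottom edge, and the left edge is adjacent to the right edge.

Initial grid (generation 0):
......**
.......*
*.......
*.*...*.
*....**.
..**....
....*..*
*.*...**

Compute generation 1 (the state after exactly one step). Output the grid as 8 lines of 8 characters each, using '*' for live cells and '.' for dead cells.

Simulating step by step:
Generation 0 (given above): 18 live cells
Generation 1: 24 live cells
(generation 1 grid is the final answer)

Answer: ........
*.....**
**......
*....**.
..**.**.
...*****
***...**
*....*..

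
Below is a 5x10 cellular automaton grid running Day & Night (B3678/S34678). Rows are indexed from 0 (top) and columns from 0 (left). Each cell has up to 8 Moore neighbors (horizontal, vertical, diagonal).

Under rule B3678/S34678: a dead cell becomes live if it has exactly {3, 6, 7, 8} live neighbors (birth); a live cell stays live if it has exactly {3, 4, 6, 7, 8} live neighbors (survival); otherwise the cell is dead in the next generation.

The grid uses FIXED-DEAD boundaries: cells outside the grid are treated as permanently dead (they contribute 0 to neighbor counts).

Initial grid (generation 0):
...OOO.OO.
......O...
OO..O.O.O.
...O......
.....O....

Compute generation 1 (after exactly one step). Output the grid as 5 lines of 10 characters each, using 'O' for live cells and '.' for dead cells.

Answer: ......O...
...O..O.O.
.....O.O..
....OO....
..........

Derivation:
Simulating step by step:
Generation 0 (given above): 13 live cells
Generation 1: 8 live cells
(generation 1 grid is the final answer)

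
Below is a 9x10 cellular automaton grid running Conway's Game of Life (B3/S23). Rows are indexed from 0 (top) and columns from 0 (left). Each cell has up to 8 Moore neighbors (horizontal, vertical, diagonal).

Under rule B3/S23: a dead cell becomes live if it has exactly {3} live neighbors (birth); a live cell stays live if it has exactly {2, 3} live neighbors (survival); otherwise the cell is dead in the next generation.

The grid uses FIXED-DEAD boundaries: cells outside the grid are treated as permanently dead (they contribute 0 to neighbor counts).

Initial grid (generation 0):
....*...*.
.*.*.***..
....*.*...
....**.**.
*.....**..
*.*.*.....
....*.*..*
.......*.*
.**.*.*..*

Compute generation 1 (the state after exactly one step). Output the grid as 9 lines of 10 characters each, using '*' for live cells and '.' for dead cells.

Answer: ....****..
...*..**..
...*....*.
....*...*.
.*.**.***.
.*.*..**..
...*.*..*.
...*..**.*
........*.

Derivation:
Simulating step by step:
Generation 0 (given above): 29 live cells
Generation 1: 29 live cells
(generation 1 grid is the final answer)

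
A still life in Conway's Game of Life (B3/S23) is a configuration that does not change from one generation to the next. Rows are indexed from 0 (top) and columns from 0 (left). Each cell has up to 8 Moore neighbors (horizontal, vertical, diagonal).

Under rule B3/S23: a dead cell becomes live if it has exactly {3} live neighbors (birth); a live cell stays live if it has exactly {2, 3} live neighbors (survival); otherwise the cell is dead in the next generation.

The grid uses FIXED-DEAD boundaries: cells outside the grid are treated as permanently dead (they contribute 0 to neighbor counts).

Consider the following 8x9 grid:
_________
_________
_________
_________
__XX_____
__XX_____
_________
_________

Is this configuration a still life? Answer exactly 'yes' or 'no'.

Answer: yes

Derivation:
Compute generation 1 and compare to generation 0 (given above):
Generation 1:
_________
_________
_________
_________
__XX_____
__XX_____
_________
_________
The grids are IDENTICAL -> still life.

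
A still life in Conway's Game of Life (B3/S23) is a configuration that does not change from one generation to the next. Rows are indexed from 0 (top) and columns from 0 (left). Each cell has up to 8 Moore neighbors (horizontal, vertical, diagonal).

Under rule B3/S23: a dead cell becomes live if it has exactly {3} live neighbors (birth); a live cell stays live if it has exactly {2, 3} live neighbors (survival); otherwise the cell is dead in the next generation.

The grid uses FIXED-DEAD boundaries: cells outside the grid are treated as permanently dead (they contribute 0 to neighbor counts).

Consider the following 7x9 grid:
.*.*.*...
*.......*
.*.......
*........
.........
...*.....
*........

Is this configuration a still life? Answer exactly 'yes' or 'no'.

Compute generation 1 and compare to generation 0 (given above):
Generation 1:
.........
***......
**.......
.........
.........
.........
.........
Cell (0,1) differs: gen0=1 vs gen1=0 -> NOT a still life.

Answer: no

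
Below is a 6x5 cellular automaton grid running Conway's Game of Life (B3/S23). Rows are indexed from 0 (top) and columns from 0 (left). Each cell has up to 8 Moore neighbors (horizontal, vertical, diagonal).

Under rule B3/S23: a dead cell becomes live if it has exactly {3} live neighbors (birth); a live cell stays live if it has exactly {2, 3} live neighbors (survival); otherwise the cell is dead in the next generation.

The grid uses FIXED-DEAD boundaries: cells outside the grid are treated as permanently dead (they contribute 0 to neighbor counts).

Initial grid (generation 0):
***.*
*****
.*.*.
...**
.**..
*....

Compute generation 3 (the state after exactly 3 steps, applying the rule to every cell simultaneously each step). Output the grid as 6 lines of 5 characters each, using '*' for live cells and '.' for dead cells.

Simulating step by step:
Generation 0 (given above): 16 live cells
Generation 1: 12 live cells
*...*
....*
**...
.*.**
.***.
.*...
Generation 2: 14 live cells
.....
**...
*****
...**
**.**
.*...
Generation 3: 11 live cells
(generation 3 grid is the final answer)

Answer: .....
*..*.
*...*
.....
**.**
***..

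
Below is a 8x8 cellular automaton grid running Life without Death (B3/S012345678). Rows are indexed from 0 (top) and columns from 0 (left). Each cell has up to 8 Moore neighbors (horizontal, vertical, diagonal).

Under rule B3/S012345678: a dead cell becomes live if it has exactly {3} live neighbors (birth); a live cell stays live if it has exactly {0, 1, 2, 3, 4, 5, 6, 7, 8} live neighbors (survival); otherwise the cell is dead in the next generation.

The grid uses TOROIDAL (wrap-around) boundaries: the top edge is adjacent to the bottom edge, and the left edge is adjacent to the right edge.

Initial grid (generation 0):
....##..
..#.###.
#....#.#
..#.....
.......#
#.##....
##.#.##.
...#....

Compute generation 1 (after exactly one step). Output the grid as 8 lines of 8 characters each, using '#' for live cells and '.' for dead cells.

Answer: ....###.
..######
##.###.#
#.#...##
.###...#
#.###.#.
##.#.###
..##..#.

Derivation:
Simulating step by step:
Generation 0 (given above): 20 live cells
Generation 1: 37 live cells
(generation 1 grid is the final answer)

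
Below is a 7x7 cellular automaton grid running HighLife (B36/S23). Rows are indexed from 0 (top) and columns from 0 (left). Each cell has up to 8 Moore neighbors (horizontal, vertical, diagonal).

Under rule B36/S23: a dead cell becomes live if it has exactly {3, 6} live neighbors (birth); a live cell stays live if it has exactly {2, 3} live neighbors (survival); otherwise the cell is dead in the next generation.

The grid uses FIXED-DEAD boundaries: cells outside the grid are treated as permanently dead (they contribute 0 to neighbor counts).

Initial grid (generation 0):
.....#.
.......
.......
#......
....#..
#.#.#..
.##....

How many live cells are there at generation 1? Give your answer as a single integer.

Answer: 6

Derivation:
Simulating step by step:
Generation 0 (given above): 8 live cells
Generation 1: 6 live cells
.......
.......
.......
.......
.#.#...
..#....
.###...
Population at generation 1: 6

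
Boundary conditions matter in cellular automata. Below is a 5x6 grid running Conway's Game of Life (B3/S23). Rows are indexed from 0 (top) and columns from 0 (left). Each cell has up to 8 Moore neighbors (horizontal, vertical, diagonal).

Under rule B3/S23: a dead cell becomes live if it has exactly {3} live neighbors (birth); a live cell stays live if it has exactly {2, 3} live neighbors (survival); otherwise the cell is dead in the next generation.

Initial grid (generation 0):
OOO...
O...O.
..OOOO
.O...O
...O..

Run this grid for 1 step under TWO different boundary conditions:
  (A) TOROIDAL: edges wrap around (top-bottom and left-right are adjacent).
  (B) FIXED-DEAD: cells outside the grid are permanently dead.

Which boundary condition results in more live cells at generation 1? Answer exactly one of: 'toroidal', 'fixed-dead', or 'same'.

Under TOROIDAL boundary, generation 1:
OOOO.O
O...O.
.OOO..
O....O
......
Population = 12

Under FIXED-DEAD boundary, generation 1:
OO....
O...OO
.OOO.O
.....O
......
Population = 10

Comparison: toroidal=12, fixed-dead=10 -> toroidal

Answer: toroidal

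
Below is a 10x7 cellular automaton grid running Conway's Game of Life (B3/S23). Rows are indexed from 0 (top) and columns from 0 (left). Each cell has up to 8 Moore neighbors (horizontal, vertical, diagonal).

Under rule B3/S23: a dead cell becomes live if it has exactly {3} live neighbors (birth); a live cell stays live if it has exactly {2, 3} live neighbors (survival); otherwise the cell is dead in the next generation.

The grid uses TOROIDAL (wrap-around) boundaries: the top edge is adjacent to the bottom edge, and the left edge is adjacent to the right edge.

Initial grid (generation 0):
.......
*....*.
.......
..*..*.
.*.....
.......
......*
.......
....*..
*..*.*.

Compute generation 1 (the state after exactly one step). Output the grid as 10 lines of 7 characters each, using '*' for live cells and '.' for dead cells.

Answer: ....*..
.......
......*
.......
.......
.......
.......
.......
....*..
....*..

Derivation:
Simulating step by step:
Generation 0 (given above): 10 live cells
Generation 1: 4 live cells
(generation 1 grid is the final answer)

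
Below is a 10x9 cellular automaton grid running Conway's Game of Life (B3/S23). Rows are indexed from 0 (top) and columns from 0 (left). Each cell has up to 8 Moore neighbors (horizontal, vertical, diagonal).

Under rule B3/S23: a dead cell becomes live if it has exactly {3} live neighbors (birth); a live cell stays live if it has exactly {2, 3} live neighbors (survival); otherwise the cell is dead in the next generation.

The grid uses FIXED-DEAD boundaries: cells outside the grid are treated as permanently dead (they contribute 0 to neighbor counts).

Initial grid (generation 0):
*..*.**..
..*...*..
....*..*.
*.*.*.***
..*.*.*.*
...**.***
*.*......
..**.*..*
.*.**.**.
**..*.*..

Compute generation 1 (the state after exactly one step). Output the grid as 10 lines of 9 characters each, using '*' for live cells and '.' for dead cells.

Answer: .....**..
...**.**.
.*......*
.*..*.*.*
.**.*....
.**.*.*.*
.**..**.*
.....***.
**....**.
*****.**.

Derivation:
Simulating step by step:
Generation 0 (given above): 38 live cells
Generation 1: 39 live cells
(generation 1 grid is the final answer)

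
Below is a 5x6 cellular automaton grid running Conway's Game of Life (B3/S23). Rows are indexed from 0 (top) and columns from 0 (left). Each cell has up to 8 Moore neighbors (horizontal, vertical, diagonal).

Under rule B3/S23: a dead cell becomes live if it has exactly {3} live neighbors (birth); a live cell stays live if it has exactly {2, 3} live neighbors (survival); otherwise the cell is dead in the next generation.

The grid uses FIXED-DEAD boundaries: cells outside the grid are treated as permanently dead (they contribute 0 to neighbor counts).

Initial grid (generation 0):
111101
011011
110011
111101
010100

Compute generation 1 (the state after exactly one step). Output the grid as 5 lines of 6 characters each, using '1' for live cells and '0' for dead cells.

Answer: 100101
000000
000000
000101
110110

Derivation:
Simulating step by step:
Generation 0 (given above): 20 live cells
Generation 1: 9 live cells
(generation 1 grid is the final answer)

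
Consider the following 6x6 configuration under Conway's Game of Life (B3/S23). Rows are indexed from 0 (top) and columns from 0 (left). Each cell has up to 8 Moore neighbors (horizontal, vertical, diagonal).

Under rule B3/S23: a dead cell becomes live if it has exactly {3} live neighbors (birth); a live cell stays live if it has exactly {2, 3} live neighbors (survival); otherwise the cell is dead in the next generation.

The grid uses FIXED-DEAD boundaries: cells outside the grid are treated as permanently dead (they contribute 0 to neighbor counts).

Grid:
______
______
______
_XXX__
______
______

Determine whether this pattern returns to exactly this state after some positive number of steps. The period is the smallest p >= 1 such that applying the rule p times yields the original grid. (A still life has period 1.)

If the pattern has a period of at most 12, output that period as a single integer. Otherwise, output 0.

Answer: 2

Derivation:
Simulating and comparing each generation to the original:
Gen 0 (original, given above): 3 live cells
Gen 1: 3 live cells, differs from original
Gen 2: 3 live cells, MATCHES original -> period = 2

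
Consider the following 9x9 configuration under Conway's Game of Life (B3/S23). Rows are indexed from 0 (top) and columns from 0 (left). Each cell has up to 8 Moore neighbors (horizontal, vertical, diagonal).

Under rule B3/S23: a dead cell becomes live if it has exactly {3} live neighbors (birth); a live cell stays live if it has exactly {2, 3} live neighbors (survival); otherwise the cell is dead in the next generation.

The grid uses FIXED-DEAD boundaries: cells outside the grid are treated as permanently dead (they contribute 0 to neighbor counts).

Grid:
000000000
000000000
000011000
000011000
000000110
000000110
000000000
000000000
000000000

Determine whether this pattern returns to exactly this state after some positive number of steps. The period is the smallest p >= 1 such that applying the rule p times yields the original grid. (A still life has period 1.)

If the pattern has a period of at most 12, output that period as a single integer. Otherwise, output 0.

Simulating and comparing each generation to the original:
Gen 0 (original, given above): 8 live cells
Gen 1: 6 live cells, differs from original
Gen 2: 8 live cells, MATCHES original -> period = 2

Answer: 2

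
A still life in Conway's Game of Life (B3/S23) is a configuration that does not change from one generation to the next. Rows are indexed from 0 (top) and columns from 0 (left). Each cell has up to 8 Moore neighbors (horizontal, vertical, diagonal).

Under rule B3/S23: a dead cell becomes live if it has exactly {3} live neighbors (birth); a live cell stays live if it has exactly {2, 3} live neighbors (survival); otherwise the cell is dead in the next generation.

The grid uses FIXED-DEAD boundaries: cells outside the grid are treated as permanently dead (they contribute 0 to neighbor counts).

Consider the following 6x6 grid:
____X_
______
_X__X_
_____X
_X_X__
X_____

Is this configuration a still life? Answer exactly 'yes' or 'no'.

Compute generation 1 and compare to generation 0 (given above):
Generation 1:
______
______
______
__X_X_
______
______
Cell (0,4) differs: gen0=1 vs gen1=0 -> NOT a still life.

Answer: no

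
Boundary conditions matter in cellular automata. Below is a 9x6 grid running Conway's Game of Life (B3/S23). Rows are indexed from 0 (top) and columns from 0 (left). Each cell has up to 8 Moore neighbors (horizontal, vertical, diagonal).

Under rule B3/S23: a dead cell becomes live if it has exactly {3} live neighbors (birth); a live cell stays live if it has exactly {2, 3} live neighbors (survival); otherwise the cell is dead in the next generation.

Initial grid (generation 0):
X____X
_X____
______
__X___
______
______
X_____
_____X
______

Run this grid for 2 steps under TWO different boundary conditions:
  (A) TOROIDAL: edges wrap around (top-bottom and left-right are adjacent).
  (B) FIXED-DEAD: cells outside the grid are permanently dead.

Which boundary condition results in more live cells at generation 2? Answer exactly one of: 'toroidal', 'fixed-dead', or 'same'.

Answer: toroidal

Derivation:
Under TOROIDAL boundary, generation 2:
XX____
______
______
______
______
______
______
______
X____X
Population = 4

Under FIXED-DEAD boundary, generation 2:
______
______
______
______
______
______
______
______
______
Population = 0

Comparison: toroidal=4, fixed-dead=0 -> toroidal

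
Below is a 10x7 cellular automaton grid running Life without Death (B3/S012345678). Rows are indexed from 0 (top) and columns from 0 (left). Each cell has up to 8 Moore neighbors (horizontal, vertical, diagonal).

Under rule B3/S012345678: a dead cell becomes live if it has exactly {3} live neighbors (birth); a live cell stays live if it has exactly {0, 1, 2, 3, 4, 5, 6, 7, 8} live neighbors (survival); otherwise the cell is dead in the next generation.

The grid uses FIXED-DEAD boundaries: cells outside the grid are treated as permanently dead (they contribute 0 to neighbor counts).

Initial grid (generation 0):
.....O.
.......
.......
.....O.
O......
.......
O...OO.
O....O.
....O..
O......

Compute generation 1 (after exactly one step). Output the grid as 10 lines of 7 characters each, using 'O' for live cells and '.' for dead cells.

Answer: .....O.
.......
.......
.....O.
O......
.......
O...OO.
O....O.
....O..
O......

Derivation:
Simulating step by step:
Generation 0 (given above): 10 live cells
Generation 1: 10 live cells
(generation 1 grid is the final answer)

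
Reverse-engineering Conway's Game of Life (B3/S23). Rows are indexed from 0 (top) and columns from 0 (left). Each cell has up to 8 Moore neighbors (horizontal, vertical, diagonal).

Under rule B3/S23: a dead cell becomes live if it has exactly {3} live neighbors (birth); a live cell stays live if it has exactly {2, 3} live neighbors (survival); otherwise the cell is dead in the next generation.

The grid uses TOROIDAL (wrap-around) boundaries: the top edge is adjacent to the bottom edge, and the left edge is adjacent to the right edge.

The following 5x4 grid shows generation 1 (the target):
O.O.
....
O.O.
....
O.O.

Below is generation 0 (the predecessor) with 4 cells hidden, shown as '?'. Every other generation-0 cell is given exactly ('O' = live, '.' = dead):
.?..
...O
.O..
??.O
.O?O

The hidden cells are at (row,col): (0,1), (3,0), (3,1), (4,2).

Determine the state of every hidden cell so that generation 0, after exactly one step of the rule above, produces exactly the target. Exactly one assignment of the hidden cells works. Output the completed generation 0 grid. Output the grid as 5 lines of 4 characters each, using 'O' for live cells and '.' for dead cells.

Hidden generation-0 cells (in order): (0,1), (3,0), (3,1), (4,2).
A hidden cell only influences target cells in its own 3x3 neighborhood. Try each of the 2^4 = 16 assignments, step the completed generation 0 forward once under B3/S23, and compare with the target:
  (0,1)=. (3,0)=. (3,1)=. (4,2)=. -> step reproduces the target at every cell -> ACCEPT
  (0,1)=. (3,0)=. (3,1)=. (4,2)=O -> step gives (0,2)='.' but target has 'O' -> reject
  (0,1)=. (3,0)=. (3,1)=O (4,2)=. -> step gives (2,0)='.' but target has 'O' -> reject
  (0,1)=. (3,0)=. (3,1)=O (4,2)=O -> step gives (0,2)='.' but target has 'O' -> reject
  (0,1)=. (3,0)=O (3,1)=. (4,2)=. -> step gives (2,0)='.' but target has 'O' -> reject
  (0,1)=. (3,0)=O (3,1)=. (4,2)=O -> step gives (0,2)='.' but target has 'O' -> reject
  (0,1)=. (3,0)=O (3,1)=O (4,2)=. -> step gives (2,0)='.' but target has 'O' -> reject
  (0,1)=. (3,0)=O (3,1)=O (4,2)=O -> step gives (0,2)='.' but target has 'O' -> reject
  (0,1)=O (3,0)=. (3,1)=. (4,2)=. -> step gives (0,0)='.' but target has 'O' -> reject
  (0,1)=O (3,0)=. (3,1)=. (4,2)=O -> step gives (0,0)='.' but target has 'O' -> reject
  (0,1)=O (3,0)=. (3,1)=O (4,2)=. -> step gives (0,0)='.' but target has 'O' -> reject
  (0,1)=O (3,0)=. (3,1)=O (4,2)=O -> step gives (0,0)='.' but target has 'O' -> reject
  (0,1)=O (3,0)=O (3,1)=. (4,2)=. -> step gives (0,0)='.' but target has 'O' -> reject
  (0,1)=O (3,0)=O (3,1)=. (4,2)=O -> step gives (0,0)='.' but target has 'O' -> reject
  (0,1)=O (3,0)=O (3,1)=O (4,2)=. -> step gives (0,0)='.' but target has 'O' -> reject
  (0,1)=O (3,0)=O (3,1)=O (4,2)=O -> step gives (0,0)='.' but target has 'O' -> reject
Unique solution: (0,1)=dead, (3,0)=dead, (3,1)=dead, (4,2)=dead.
Check: live-neighbor counts of every cell in the completed generation 0:
3132
2120
3032
4241
3031
Applying B3/S23 to generation 0 with these counts gives:
O.O.
....
O.O.
....
O.O.
which matches the target exactly.

Answer: ....
...O
.O..
...O
.O.O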